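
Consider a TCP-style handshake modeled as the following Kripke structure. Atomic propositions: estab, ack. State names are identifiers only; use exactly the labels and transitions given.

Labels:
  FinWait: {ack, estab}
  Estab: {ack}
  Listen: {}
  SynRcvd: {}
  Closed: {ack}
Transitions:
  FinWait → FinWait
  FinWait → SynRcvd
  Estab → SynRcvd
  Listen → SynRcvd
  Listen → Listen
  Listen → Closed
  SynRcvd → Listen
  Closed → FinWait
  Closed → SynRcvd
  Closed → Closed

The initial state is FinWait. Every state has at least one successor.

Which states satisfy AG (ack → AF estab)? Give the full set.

States satisfying ack → AF estab: {FinWait, Listen, SynRcvd}.
States satisfying AG (ack → AF estab): ∅.

none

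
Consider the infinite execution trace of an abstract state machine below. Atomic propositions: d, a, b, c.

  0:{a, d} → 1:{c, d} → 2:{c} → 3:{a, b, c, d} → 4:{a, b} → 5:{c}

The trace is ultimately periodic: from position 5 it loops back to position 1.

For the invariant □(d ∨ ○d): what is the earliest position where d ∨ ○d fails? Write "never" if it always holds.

Check d ∨ ○d at each position in order: 0 ✓, 1 ✓, 2 ✓, 3 ✓.
At position 4 the labels are {a, b} and the next position 5 has {c}, so d ∨ ○d is false there. This is the first violation.

4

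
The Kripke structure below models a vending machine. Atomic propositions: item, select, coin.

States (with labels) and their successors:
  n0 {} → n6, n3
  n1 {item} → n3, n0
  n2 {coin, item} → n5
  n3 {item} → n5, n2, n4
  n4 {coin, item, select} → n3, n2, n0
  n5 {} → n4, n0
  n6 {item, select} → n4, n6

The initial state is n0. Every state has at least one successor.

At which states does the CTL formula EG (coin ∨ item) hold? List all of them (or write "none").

States satisfying coin ∨ item: {n1, n2, n3, n4, n6}.
States satisfying EG (coin ∨ item): {n1, n3, n4, n6}.

{n1, n3, n4, n6}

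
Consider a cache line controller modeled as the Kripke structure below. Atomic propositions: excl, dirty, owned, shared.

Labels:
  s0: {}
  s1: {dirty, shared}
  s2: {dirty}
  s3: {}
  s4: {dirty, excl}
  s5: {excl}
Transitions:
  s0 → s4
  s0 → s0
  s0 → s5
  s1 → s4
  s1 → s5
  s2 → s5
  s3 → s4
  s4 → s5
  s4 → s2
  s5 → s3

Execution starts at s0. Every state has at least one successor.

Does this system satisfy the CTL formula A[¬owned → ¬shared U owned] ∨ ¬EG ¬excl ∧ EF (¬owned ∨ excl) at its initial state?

States satisfying ¬owned → ¬shared: {s0, s2, s3, s4, s5}.
States satisfying owned: ∅.
States satisfying A[¬owned → ¬shared U owned]: ∅.
States satisfying ¬excl: {s0, s1, s2, s3}.
States satisfying EG ¬excl: {s0}.
States satisfying ¬EG ¬excl: {s1, s2, s3, s4, s5}.
States satisfying ¬owned ∨ excl: {s0, s1, s2, s3, s4, s5}.
States satisfying EF (¬owned ∨ excl): {s0, s1, s2, s3, s4, s5}.
States satisfying ¬EG ¬excl ∧ EF (¬owned ∨ excl): {s1, s2, s3, s4, s5}.
States satisfying A[¬owned → ¬shared U owned] ∨ ¬EG ¬excl ∧ EF (¬owned ∨ excl): {s1, s2, s3, s4, s5}.
s0 ∉ Sat(A[¬owned → ¬shared U owned] ∨ ¬EG ¬excl ∧ EF (¬owned ∨ excl)).

Violated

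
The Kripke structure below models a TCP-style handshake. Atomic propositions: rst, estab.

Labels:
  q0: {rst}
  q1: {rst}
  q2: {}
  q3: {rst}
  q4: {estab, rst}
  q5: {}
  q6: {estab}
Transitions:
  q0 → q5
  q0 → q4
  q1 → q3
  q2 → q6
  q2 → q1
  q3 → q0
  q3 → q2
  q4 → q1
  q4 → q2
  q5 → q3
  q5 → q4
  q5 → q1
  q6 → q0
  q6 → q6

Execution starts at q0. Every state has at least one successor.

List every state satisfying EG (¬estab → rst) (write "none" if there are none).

States satisfying ¬estab → rst: {q0, q1, q3, q4, q6}.
States satisfying EG (¬estab → rst): {q0, q1, q3, q4, q6}.

{q0, q1, q3, q4, q6}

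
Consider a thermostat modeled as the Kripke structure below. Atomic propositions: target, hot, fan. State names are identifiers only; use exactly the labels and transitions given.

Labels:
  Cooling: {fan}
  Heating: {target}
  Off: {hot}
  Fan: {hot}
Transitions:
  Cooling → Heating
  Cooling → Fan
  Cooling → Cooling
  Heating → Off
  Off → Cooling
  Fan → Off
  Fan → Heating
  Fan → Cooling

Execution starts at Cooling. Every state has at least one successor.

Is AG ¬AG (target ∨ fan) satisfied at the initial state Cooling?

States satisfying ¬AG (target ∨ fan): {Cooling, Heating, Off, Fan}.
States satisfying AG ¬AG (target ∨ fan): {Cooling, Heating, Off, Fan}.
Every state reachable from Cooling satisfies ¬AG (target ∨ fan).
Cooling ∈ Sat(AG ¬AG (target ∨ fan)).

Satisfied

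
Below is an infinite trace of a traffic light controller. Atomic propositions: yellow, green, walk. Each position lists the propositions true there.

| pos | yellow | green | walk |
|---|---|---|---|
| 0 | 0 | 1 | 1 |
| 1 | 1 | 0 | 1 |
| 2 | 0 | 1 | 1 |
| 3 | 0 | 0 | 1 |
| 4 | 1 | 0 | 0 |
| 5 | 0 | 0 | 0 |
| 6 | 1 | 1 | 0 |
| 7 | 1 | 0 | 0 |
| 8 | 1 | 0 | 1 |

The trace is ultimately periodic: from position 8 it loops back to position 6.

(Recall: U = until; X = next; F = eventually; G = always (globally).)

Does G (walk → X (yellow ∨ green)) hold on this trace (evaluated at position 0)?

No

walk → X (yellow ∨ green) must hold at every position from 0 onward. It fails at position 2, so G (walk → X (yellow ∨ green)) is false.
Positions where walk holds: 0, 1, 2, 3, 8.
Check X (yellow ∨ green) at each: 0→ok, 1→ok, 2→fails, 3→ok, 8→ok.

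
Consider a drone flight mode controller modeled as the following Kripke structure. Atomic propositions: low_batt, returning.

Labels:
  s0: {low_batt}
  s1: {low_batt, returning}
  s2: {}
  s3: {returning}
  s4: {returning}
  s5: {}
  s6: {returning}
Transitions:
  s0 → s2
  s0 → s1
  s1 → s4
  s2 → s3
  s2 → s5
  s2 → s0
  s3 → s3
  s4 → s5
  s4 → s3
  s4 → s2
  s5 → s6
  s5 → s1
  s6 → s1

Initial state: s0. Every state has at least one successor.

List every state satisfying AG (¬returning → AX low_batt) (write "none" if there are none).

States satisfying ¬returning → AX low_batt: {s1, s3, s4, s6}.
States satisfying AG (¬returning → AX low_batt): {s3}.

{s3}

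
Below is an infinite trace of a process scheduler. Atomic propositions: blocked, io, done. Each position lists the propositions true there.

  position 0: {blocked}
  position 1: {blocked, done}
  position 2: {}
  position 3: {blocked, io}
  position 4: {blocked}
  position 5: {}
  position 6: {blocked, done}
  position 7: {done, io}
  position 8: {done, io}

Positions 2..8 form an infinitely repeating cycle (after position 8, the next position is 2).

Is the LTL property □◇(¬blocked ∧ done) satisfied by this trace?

Yes

◇(¬blocked ∧ done) holds at every position 0..8, and those are all positions ever visited, so □◇(¬blocked ∧ done) holds.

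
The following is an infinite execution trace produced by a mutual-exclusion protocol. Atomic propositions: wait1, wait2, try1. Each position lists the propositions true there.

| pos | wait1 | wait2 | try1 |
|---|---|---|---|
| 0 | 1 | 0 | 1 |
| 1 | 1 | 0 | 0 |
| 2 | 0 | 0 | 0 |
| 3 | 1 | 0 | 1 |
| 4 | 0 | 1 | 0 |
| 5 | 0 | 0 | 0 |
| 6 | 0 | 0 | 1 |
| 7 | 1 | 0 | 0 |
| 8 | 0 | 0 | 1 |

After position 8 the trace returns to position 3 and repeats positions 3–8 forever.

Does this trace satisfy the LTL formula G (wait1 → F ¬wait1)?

wait1 → F ¬wait1 holds at every position 0..8, and those are all positions ever visited, so G (wait1 → F ¬wait1) holds.
Positions where wait1 holds: 0, 1, 3, 7.
Check F ¬wait1 at each: 0→ok, 1→ok, 3→ok, 7→ok.

Yes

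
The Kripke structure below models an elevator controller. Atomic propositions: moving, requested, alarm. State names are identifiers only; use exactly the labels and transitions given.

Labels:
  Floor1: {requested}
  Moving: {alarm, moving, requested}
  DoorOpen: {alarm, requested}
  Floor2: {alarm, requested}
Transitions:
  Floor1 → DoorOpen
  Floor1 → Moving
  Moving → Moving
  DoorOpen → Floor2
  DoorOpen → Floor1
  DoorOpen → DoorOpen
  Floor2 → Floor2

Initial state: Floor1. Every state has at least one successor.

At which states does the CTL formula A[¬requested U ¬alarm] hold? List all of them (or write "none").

{Floor1}

States satisfying ¬requested: ∅.
States satisfying ¬alarm: {Floor1}.
States satisfying A[¬requested U ¬alarm]: {Floor1}.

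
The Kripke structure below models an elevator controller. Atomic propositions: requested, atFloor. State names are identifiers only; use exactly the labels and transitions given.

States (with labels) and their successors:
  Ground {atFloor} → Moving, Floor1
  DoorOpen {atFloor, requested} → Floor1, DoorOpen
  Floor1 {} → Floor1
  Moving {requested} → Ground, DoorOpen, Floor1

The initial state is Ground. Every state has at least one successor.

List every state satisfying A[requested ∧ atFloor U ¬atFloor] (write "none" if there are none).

{Floor1, Moving}

States satisfying requested ∧ atFloor: {DoorOpen}.
States satisfying ¬atFloor: {Floor1, Moving}.
States satisfying A[requested ∧ atFloor U ¬atFloor]: {Floor1, Moving}.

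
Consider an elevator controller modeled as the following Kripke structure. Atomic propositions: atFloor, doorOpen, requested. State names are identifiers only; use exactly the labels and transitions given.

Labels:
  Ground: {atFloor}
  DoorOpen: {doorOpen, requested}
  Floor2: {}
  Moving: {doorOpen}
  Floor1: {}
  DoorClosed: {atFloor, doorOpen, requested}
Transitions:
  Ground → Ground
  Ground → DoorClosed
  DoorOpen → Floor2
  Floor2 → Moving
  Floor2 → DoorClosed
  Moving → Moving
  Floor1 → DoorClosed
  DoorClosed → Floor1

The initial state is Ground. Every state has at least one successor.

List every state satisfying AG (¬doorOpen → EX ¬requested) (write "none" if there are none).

States satisfying ¬doorOpen → EX ¬requested: {Ground, DoorOpen, Floor2, Moving, DoorClosed}.
States satisfying AG (¬doorOpen → EX ¬requested): {Moving}.

{Moving}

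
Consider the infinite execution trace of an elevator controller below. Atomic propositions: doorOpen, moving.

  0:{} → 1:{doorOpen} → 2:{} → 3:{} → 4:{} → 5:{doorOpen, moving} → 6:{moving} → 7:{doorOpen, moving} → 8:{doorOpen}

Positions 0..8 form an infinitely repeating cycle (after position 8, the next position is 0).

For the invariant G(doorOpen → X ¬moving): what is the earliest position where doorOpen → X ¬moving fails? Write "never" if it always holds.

Check doorOpen → X ¬moving at each position in order: 0 ✓, 1 ✓, 2 ✓, 3 ✓, 4 ✓.
At position 5 the labels are {doorOpen, moving} and the next position 6 has {moving}, so doorOpen → X ¬moving is false there. This is the first violation.

5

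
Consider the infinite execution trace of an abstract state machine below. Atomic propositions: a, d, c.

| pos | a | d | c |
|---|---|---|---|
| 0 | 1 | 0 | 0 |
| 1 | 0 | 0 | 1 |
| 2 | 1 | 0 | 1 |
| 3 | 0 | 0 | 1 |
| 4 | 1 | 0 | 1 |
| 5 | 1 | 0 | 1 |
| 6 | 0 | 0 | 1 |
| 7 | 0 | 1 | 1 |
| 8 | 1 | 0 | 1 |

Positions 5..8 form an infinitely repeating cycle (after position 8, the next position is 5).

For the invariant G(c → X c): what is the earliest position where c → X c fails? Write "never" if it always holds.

c → X c holds at every position 0..8, and those are all the positions the trace ever visits, so the invariant G(c → X c) is never violated.

never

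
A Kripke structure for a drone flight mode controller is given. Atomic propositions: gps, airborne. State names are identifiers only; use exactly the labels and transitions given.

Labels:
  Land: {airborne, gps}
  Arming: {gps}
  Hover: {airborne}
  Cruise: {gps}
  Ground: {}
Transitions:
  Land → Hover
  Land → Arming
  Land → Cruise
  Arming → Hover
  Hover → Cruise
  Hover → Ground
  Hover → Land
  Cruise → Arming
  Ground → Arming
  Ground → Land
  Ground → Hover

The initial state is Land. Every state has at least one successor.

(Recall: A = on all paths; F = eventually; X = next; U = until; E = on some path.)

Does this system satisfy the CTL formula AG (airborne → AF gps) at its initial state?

States satisfying airborne → AF gps: {Land, Arming, Cruise, Ground}.
States satisfying AG (airborne → AF gps): ∅.
Hover is reachable from Land and violates airborne → AF gps, so AG fails at Land.
Land ∉ Sat(AG (airborne → AF gps)).

No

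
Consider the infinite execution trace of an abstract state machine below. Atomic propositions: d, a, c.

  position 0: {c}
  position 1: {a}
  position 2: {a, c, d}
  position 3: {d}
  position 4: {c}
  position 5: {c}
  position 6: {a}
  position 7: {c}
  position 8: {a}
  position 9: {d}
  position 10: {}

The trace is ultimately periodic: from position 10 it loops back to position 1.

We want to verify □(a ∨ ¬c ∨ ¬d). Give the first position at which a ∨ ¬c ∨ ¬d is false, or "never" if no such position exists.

never

a ∨ ¬c ∨ ¬d holds at every position 0..10, and those are all the positions the trace ever visits, so the invariant □(a ∨ ¬c ∨ ¬d) is never violated.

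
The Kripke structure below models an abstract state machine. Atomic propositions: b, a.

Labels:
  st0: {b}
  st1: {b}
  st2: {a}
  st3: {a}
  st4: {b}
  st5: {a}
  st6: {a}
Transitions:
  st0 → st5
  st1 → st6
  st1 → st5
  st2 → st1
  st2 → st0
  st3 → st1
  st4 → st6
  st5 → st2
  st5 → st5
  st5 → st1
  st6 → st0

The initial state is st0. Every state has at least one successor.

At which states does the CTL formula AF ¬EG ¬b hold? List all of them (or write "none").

{st0, st1, st2, st3, st4, st6}

States satisfying ¬EG ¬b: {st0, st1, st2, st3, st4, st6}.
States satisfying AF ¬EG ¬b: {st0, st1, st2, st3, st4, st6}.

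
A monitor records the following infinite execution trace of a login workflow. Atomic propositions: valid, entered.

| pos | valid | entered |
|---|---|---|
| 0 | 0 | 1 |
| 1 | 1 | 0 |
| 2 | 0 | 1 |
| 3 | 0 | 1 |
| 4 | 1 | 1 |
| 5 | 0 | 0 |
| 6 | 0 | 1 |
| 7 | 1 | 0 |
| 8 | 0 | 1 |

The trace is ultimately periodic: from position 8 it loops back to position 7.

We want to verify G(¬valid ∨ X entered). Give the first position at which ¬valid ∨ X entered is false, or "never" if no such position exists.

Check ¬valid ∨ X entered at each position in order: 0 ✓, 1 ✓, 2 ✓, 3 ✓.
At position 4 the labels are {entered, valid} and the next position 5 has {}, so ¬valid ∨ X entered is false there. This is the first violation.

4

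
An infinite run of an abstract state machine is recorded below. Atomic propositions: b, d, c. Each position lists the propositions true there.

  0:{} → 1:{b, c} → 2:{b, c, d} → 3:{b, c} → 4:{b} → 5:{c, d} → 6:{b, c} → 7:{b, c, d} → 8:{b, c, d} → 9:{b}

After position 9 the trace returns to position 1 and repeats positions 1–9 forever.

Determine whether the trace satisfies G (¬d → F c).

¬d → F c holds at every position 0..9, and those are all positions ever visited, so G (¬d → F c) holds.
Positions where ¬d holds: 0, 1, 3, 4, 6, 9.
Check F c at each: 0→ok, 1→ok, 3→ok, 4→ok, 6→ok, 9→ok.

Holds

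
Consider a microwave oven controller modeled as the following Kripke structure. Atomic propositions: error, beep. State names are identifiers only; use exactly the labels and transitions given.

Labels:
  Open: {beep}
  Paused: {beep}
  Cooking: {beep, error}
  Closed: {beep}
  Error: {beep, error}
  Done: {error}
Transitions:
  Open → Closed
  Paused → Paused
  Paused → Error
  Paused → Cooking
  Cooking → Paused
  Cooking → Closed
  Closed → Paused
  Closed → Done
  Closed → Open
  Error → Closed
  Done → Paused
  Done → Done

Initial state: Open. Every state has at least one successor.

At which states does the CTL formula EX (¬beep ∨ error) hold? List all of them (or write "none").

States satisfying ¬beep ∨ error: {Cooking, Error, Done}.
States satisfying EX (¬beep ∨ error): {Paused, Closed, Done}.

{Paused, Closed, Done}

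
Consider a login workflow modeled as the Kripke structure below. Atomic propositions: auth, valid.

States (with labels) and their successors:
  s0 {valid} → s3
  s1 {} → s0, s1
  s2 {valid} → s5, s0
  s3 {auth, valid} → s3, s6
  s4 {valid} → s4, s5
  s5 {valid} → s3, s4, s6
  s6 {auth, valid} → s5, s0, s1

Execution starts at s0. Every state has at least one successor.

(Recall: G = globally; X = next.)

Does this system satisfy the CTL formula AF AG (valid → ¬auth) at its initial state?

States satisfying AG (valid → ¬auth): ∅.
States satisfying AF AG (valid → ¬auth): ∅.
There is a path from s0 along which AG (valid → ¬auth) never holds.
s0 ∉ Sat(AF AG (valid → ¬auth)).

Violated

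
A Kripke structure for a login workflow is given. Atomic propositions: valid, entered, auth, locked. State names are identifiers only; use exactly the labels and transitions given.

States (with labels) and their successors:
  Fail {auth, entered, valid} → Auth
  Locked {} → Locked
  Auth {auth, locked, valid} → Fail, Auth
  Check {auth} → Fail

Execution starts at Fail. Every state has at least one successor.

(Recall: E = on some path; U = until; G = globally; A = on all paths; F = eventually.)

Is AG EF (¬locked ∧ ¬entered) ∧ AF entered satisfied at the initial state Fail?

States satisfying EF (¬locked ∧ ¬entered): {Locked, Check}.
States satisfying AG EF (¬locked ∧ ¬entered): {Locked}.
States satisfying entered: {Fail}.
States satisfying AF entered: {Fail, Check}.
States satisfying AG EF (¬locked ∧ ¬entered) ∧ AF entered: ∅.
Fail ∉ Sat(AG EF (¬locked ∧ ¬entered) ∧ AF entered).

Violated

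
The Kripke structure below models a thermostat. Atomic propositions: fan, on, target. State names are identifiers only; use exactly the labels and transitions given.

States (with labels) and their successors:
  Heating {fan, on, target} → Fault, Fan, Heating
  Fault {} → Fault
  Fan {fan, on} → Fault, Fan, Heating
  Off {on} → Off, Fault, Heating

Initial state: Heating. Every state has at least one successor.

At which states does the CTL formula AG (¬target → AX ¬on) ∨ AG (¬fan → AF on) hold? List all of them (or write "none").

States satisfying ¬target → AX ¬on: {Heating, Fault}.
States satisfying AG (¬target → AX ¬on): {Fault}.
States satisfying ¬fan → AF on: {Heating, Fan, Off}.
States satisfying AG (¬fan → AF on): ∅.
States satisfying AG (¬target → AX ¬on) ∨ AG (¬fan → AF on): {Fault}.

{Fault}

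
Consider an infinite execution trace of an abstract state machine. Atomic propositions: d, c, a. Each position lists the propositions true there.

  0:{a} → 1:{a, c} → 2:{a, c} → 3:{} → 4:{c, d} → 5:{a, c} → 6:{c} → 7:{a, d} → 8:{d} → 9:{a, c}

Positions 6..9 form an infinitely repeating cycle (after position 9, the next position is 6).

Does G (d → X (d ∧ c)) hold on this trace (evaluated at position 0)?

No

d → X (d ∧ c) must hold at every position from 0 onward. It fails at position 4, so G (d → X (d ∧ c)) is false.
Positions where d holds: 4, 7, 8.
Check X (d ∧ c) at each: 4→fails, 7→fails, 8→fails.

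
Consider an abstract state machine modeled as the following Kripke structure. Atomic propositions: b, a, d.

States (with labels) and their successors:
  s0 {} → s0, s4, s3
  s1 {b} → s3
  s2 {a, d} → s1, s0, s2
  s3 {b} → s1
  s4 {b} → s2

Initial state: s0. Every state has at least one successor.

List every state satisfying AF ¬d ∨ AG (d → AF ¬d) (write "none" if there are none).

{s0, s1, s3, s4}

States satisfying ¬d: {s0, s1, s3, s4}.
States satisfying AF ¬d: {s0, s1, s3, s4}.
States satisfying d → AF ¬d: {s0, s1, s3, s4}.
States satisfying AG (d → AF ¬d): {s1, s3}.
States satisfying AF ¬d ∨ AG (d → AF ¬d): {s0, s1, s3, s4}.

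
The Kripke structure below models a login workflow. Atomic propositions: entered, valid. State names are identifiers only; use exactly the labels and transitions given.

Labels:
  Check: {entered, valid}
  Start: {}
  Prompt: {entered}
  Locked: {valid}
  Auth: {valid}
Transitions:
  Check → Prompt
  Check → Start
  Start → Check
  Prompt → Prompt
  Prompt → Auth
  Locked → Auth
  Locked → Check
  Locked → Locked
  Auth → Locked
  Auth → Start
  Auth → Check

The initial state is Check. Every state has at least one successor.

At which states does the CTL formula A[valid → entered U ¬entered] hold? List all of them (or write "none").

{Start, Locked, Auth}

States satisfying valid → entered: {Check, Start, Prompt}.
States satisfying ¬entered: {Start, Locked, Auth}.
States satisfying A[valid → entered U ¬entered]: {Start, Locked, Auth}.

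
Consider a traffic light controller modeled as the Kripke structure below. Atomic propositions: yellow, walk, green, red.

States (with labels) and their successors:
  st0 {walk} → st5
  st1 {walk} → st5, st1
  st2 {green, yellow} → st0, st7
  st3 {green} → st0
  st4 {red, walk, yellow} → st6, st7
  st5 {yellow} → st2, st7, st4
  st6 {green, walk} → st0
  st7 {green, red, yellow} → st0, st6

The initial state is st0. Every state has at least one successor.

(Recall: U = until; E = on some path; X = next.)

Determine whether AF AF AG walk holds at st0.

States satisfying AF AG walk: ∅.
States satisfying AF AF AG walk: ∅.
There is a path from st0 along which AF AG walk never holds.
st0 ∉ Sat(AF AF AG walk).

Does not hold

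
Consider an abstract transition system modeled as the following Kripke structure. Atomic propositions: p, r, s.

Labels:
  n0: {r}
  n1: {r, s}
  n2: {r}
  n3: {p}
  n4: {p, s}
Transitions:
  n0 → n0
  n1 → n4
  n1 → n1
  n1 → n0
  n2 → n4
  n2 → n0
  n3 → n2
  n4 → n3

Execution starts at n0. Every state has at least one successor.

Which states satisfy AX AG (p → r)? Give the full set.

States satisfying AG (p → r): {n0}.
States satisfying AX AG (p → r): {n0}.

{n0}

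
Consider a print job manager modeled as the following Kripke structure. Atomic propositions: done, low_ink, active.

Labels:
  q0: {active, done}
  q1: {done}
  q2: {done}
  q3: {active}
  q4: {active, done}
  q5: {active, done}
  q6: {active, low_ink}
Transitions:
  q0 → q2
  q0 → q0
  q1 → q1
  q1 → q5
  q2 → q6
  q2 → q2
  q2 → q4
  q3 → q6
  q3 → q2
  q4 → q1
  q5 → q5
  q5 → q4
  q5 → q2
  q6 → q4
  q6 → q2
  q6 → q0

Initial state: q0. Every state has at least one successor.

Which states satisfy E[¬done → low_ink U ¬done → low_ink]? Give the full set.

{q0, q1, q2, q4, q5, q6}

States satisfying ¬done → low_ink: {q0, q1, q2, q4, q5, q6}.
States satisfying E[¬done → low_ink U ¬done → low_ink]: {q0, q1, q2, q4, q5, q6}.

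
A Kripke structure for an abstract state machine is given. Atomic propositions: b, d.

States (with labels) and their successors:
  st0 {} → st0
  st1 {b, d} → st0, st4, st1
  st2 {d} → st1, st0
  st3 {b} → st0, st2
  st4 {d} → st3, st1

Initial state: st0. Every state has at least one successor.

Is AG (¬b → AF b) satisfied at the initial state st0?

Violated

States satisfying ¬b → AF b: {st1, st3, st4}.
States satisfying AG (¬b → AF b): ∅.
st0 is reachable from st0 and violates ¬b → AF b, so AG fails at st0.
st0 ∉ Sat(AG (¬b → AF b)).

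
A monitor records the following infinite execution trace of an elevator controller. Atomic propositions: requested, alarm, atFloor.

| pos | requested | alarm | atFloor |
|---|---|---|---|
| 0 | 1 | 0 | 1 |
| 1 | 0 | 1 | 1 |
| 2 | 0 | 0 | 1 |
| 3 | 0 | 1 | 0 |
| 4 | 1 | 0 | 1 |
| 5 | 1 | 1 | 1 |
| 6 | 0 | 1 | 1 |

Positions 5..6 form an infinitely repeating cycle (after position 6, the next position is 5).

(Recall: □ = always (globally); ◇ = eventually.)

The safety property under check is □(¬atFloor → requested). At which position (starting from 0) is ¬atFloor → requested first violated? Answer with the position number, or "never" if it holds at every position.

Check ¬atFloor → requested at each position in order: 0 ✓, 1 ✓, 2 ✓.
At position 3 the labels are {alarm}, so ¬atFloor → requested is false there. This is the first violation.

3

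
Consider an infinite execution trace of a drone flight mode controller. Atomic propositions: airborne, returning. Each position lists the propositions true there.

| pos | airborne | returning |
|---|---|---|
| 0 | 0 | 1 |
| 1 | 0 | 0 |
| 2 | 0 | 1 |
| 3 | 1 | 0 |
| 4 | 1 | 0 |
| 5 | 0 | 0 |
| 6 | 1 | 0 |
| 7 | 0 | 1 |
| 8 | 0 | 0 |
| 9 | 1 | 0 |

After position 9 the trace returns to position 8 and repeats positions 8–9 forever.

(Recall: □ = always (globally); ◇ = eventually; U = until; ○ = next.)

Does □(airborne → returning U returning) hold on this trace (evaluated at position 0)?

airborne → returning U returning must hold at every position from 0 onward. It fails at position 3, so □(airborne → returning U returning) is false.
Positions where airborne holds: 3, 4, 6, 9.
Check returning U returning at each: 3→fails, 4→fails, 6→fails, 9→fails.

No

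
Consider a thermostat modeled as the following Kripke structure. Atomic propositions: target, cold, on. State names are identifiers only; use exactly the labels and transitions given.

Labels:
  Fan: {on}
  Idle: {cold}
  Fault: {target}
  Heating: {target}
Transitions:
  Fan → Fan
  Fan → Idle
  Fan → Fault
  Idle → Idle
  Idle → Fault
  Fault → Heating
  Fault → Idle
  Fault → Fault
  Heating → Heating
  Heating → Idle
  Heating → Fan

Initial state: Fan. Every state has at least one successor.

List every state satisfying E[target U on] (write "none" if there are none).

{Fan, Fault, Heating}

States satisfying target: {Fault, Heating}.
States satisfying on: {Fan}.
States satisfying E[target U on]: {Fan, Fault, Heating}.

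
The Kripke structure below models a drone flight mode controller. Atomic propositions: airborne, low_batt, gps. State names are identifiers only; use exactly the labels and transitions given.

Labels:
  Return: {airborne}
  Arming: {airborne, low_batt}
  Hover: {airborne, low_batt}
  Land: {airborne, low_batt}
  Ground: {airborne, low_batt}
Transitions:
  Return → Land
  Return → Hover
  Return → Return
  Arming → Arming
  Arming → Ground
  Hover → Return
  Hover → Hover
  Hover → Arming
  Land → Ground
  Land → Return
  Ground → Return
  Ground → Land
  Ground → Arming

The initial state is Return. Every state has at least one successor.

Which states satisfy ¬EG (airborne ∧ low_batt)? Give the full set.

States satisfying airborne ∧ low_batt: {Arming, Hover, Land, Ground}.
States satisfying EG (airborne ∧ low_batt): {Arming, Hover, Land, Ground}.
States satisfying ¬EG (airborne ∧ low_batt): {Return}.

{Return}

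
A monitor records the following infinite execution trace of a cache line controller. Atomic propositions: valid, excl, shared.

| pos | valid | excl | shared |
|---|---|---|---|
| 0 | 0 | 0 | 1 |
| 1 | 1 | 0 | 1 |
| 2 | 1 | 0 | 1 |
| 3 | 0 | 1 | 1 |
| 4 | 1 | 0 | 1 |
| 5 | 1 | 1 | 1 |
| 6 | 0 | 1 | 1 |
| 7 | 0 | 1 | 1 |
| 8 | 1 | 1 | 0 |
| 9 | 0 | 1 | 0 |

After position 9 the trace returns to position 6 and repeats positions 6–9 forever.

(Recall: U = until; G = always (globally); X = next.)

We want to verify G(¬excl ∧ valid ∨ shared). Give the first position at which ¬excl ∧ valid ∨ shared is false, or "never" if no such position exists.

8

Check ¬excl ∧ valid ∨ shared at each position in order: 0 ✓, 1 ✓, 2 ✓, 3 ✓, 4 ✓, 5 ✓, 6 ✓, 7 ✓.
At position 8 the labels are {excl, valid}, so ¬excl ∧ valid ∨ shared is false there. This is the first violation.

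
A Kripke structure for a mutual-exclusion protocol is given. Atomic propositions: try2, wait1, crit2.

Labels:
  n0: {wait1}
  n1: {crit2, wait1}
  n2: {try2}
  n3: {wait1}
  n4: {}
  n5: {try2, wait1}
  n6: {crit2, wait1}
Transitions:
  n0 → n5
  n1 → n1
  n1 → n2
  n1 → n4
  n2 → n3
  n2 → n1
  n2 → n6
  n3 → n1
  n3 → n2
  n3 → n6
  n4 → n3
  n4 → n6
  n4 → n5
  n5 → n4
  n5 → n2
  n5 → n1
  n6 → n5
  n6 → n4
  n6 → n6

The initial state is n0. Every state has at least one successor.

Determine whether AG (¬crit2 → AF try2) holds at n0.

Does not hold

States satisfying ¬crit2 → AF try2: {n0, n1, n2, n5, n6}.
States satisfying AG (¬crit2 → AF try2): ∅.
n3 is reachable from n0 and violates ¬crit2 → AF try2, so AG fails at n0.
n0 ∉ Sat(AG (¬crit2 → AF try2)).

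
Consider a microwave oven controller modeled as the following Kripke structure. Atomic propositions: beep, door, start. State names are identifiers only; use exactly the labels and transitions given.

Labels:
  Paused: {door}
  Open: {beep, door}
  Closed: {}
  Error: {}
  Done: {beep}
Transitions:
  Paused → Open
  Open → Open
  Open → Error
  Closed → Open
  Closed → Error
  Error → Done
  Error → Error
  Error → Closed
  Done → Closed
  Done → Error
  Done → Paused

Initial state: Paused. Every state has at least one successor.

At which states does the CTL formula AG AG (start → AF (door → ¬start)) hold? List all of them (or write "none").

{Paused, Open, Closed, Error, Done}

States satisfying AG (start → AF (door → ¬start)): {Paused, Open, Closed, Error, Done}.
States satisfying AG AG (start → AF (door → ¬start)): {Paused, Open, Closed, Error, Done}.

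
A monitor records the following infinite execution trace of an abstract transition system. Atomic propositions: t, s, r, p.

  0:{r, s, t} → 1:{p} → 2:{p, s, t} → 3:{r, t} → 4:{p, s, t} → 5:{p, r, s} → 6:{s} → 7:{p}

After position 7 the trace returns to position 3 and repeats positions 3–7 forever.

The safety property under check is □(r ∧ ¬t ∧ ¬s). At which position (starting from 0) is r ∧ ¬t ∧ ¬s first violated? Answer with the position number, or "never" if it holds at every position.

0

At position 0 the labels are {r, s, t}, so r ∧ ¬t ∧ ¬s is false there. This is the first violation.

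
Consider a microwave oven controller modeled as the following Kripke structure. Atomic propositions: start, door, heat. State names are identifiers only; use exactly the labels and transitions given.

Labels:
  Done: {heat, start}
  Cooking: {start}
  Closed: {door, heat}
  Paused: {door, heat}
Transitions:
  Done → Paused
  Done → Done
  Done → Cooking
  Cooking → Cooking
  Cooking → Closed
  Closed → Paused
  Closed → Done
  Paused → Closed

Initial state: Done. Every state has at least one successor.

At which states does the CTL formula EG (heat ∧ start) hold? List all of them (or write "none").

States satisfying heat ∧ start: {Done}.
States satisfying EG (heat ∧ start): {Done}.

{Done}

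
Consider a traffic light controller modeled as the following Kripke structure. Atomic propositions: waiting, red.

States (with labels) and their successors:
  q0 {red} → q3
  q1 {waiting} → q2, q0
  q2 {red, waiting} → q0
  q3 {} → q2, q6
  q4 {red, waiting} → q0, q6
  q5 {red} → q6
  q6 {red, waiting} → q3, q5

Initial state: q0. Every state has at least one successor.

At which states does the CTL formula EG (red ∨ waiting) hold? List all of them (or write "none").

{q4, q5, q6}

States satisfying red ∨ waiting: {q0, q1, q2, q4, q5, q6}.
States satisfying EG (red ∨ waiting): {q4, q5, q6}.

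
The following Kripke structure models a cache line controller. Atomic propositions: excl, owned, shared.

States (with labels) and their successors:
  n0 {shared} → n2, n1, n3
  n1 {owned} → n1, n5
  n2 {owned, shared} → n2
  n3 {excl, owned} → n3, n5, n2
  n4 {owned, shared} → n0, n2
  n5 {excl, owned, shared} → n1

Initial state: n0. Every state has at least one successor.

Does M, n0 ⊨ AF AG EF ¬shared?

Does not hold

States satisfying AG EF ¬shared: {n1, n5}.
States satisfying AF AG EF ¬shared: {n1, n5}.
There is a path from n0 along which AG EF ¬shared never holds.
n0 ∉ Sat(AF AG EF ¬shared).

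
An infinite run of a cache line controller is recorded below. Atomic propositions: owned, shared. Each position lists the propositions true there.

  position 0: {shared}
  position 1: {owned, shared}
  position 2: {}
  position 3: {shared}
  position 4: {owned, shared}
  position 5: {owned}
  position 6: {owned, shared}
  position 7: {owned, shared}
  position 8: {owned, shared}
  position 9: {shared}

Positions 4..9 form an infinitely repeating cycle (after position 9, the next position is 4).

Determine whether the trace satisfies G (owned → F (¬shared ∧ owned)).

owned → F (¬shared ∧ owned) holds at every position 0..9, and those are all positions ever visited, so G (owned → F (¬shared ∧ owned)) holds.
Positions where owned holds: 1, 4, 5, 6, 7, 8.
Check F (¬shared ∧ owned) at each: 1→ok, 4→ok, 5→ok, 6→ok, 7→ok, 8→ok.

Holds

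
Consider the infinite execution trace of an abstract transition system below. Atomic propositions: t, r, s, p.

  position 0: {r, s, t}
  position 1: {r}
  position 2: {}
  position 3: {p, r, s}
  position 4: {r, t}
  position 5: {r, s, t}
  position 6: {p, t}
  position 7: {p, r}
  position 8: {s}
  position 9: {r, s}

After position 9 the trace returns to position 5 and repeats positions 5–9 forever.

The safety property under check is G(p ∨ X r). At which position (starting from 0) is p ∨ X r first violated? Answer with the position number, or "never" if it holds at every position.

Check p ∨ X r at each position in order: 0 ✓.
At position 1 the labels are {r} and the next position 2 has {}, so p ∨ X r is false there. This is the first violation.

1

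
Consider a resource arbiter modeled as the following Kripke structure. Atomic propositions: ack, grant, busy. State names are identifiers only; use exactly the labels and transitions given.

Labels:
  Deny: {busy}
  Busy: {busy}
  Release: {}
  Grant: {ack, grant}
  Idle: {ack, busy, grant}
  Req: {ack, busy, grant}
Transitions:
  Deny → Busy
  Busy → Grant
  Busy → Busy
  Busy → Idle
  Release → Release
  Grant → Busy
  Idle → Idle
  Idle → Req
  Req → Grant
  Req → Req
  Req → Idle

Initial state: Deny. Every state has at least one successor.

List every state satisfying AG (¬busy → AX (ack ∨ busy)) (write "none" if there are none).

{Deny, Busy, Grant, Idle, Req}

States satisfying ¬busy → AX (ack ∨ busy): {Deny, Busy, Grant, Idle, Req}.
States satisfying AG (¬busy → AX (ack ∨ busy)): {Deny, Busy, Grant, Idle, Req}.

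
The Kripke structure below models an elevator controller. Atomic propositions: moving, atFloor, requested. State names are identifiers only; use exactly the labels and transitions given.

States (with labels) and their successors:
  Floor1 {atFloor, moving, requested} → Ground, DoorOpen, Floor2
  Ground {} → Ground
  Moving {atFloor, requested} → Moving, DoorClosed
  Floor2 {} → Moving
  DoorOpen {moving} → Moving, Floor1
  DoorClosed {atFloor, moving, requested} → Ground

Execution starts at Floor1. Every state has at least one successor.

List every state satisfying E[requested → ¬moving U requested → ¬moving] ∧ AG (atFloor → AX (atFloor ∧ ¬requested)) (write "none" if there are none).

{Ground}

States satisfying requested → ¬moving: {Ground, Moving, Floor2, DoorOpen}.
States satisfying E[requested → ¬moving U requested → ¬moving]: {Ground, Moving, Floor2, DoorOpen}.
States satisfying atFloor → AX (atFloor ∧ ¬requested): {Ground, Floor2, DoorOpen}.
States satisfying AG (atFloor → AX (atFloor ∧ ¬requested)): {Ground}.
States satisfying E[requested → ¬moving U requested → ¬moving] ∧ AG (atFloor → AX (atFloor ∧ ¬requested)): {Ground}.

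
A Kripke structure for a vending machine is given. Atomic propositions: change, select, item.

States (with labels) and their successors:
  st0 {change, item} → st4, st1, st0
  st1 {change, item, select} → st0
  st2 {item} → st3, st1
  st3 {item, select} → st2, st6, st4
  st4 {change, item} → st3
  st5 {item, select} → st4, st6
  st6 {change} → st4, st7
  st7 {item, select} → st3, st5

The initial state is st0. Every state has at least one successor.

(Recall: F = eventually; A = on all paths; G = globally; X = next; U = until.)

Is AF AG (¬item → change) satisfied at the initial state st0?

States satisfying AG (¬item → change): {st0, st1, st2, st3, st4, st5, st6, st7}.
States satisfying AF AG (¬item → change): {st0, st1, st2, st3, st4, st5, st6, st7}.
st0 ∈ Sat(AF AG (¬item → change)).

Holds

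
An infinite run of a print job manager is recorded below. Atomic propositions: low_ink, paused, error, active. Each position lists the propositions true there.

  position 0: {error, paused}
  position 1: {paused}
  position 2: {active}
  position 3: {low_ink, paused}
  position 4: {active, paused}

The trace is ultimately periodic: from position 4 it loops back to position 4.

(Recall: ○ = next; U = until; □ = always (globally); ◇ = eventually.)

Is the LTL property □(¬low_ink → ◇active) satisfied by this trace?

Satisfied

¬low_ink → ◇active holds at every position 0..4, and those are all positions ever visited, so □(¬low_ink → ◇active) holds.
Positions where ¬low_ink holds: 0, 1, 2, 4.
Check ◇active at each: 0→ok, 1→ok, 2→ok, 4→ok.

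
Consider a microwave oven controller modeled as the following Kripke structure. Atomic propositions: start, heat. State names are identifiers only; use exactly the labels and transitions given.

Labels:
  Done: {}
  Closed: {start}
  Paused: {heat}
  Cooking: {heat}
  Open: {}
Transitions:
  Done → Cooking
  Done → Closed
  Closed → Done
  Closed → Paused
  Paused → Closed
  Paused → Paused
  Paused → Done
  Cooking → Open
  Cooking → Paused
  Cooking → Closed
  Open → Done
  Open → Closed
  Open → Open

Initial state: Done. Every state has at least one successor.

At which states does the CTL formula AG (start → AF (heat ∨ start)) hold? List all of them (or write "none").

{Done, Closed, Paused, Cooking, Open}

States satisfying start → AF (heat ∨ start): {Done, Closed, Paused, Cooking, Open}.
States satisfying AG (start → AF (heat ∨ start)): {Done, Closed, Paused, Cooking, Open}.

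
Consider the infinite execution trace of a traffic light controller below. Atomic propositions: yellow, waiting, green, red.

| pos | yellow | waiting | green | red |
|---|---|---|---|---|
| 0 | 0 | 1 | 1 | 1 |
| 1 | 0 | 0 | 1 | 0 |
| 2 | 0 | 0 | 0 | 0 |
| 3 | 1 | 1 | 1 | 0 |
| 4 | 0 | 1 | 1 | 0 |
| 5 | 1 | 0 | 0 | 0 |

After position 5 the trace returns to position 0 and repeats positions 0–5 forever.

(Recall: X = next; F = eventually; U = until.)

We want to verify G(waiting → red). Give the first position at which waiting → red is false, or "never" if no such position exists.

3

Check waiting → red at each position in order: 0 ✓, 1 ✓, 2 ✓.
At position 3 the labels are {green, waiting, yellow}, so waiting → red is false there. This is the first violation.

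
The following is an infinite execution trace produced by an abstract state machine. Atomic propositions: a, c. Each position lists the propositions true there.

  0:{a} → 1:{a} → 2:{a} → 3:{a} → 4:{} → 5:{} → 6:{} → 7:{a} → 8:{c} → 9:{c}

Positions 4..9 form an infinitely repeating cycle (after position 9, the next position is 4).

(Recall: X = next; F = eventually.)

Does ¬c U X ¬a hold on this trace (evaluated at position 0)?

Walking from position 0: X ¬a first holds at position 3, and ¬c holds at every earlier position along the way, so ¬c U X ¬a holds.

Yes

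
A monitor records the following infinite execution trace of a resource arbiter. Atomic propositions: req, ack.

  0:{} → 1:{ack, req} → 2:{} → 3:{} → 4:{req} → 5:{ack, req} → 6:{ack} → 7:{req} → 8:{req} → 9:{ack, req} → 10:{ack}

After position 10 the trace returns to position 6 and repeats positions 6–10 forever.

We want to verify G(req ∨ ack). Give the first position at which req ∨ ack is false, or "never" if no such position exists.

0

At position 0 the labels are {}, so req ∨ ack is false there. This is the first violation.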